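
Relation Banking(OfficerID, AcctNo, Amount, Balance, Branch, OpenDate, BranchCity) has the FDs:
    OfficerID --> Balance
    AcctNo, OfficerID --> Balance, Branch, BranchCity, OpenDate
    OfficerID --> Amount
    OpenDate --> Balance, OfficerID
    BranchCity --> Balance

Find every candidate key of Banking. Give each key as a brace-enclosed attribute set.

{AcctNo, OfficerID}, {AcctNo, OpenDate}

Attributes never on any right-hand side: {AcctNo} — every candidate key must contain it.
Closure of {AcctNo, OfficerID} is {AcctNo, Amount, Balance, Branch, BranchCity, OfficerID, OpenDate}, the whole schema; {AcctNo, OfficerID} is a candidate key.
Closure of {AcctNo, OpenDate} is {AcctNo, Amount, Balance, Branch, BranchCity, OfficerID, OpenDate}, the whole schema; {AcctNo, OpenDate} is a candidate key.
Any other superkey properly contains one of these, so there are no further candidate keys.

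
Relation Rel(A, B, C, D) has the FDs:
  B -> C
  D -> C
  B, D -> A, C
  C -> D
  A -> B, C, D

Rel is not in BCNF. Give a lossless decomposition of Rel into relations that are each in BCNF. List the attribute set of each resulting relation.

Candidate keys of the original relation: {A}, {B}.
Within {A, B, C, D}: {D}⁺ ∩ {A, B, C, D} = {C, D}, not the whole set, so D -> C violates BCNF; decompose into {C, D} and {A, B, D}.
{C, D} has no BCNF violation.
{A, B, D} has no BCNF violation.

{A, B, D}; {C, D}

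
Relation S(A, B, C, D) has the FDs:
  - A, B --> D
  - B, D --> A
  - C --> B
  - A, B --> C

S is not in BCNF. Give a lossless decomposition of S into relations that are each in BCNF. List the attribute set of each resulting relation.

{A, C, D}; {B, C}

Candidate keys of the original relation: {A, B}, {A, C}, {B, D}, {C, D}.
In {A, B, C, D}, {C} is not a superkey ({C}⁺ restricted to this set is {B, C}), so split on C --> B into {B, C} and {A, C, D}.
{B, C}: every determinant is a superkey — BCNF.
{A, C, D}: every determinant is a superkey — BCNF.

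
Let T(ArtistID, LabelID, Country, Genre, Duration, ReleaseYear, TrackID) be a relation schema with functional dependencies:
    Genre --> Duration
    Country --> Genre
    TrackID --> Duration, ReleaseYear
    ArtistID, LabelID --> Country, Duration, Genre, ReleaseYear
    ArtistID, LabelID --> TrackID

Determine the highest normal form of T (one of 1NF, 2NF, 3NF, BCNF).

2NF

Candidate key: {ArtistID, LabelID}. Prime attributes: {ArtistID, LabelID}.
Genre --> Duration: {Genre}⁺ = {Duration, Genre}, which is not all of the attributes, so the left side is not a superkey — BCNF is violated.
Because {Duration} is non-prime and the left side of Genre --> Duration is not a superkey, the relation is not in 3NF.
Checking every proper subset of each key, none determines a non-prime attribute — 2NF is satisfied.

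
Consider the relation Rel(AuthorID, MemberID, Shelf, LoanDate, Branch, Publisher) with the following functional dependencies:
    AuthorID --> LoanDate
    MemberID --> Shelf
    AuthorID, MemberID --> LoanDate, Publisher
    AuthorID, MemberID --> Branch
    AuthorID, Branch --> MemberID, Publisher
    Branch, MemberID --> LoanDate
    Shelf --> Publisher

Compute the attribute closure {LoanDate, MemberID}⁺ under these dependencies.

{LoanDate, MemberID, Publisher, Shelf}

Start with {LoanDate, MemberID}.
MemberID --> Shelf applies; add {Shelf} → now {LoanDate, MemberID, Shelf}.
Shelf --> Publisher applies; add {Publisher} → now {LoanDate, MemberID, Publisher, Shelf}.
No further FD applies.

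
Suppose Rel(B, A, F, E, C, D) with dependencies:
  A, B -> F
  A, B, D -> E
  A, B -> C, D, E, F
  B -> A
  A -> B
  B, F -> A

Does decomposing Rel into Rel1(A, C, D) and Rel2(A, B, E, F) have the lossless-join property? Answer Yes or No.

Yes

Common attributes: {A}; their closure is {A, B, C, D, E, F}.
This includes all of Rel1, so the common attributes are a superkey of Rel1 — the join is lossless.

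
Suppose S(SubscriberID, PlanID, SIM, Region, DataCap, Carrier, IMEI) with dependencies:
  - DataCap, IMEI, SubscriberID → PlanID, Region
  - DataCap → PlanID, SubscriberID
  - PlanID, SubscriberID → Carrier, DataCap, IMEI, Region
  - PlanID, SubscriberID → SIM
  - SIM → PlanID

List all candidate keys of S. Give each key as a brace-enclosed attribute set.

{DataCap}⁺ = {Carrier, DataCap, IMEI, PlanID, Region, SIM, SubscriberID} — all of the relation — so {DataCap} is a candidate key.
{PlanID, SubscriberID}⁺ = {Carrier, DataCap, IMEI, PlanID, Region, SIM, SubscriberID} — all of the relation — so {PlanID, SubscriberID} is a candidate key.
{SIM, SubscriberID}⁺ = {Carrier, DataCap, IMEI, PlanID, Region, SIM, SubscriberID} — all of the relation — so {SIM, SubscriberID} is a candidate key.
No proper subset of any of these is a key, and no other minimal superkey exists.

{DataCap}, {PlanID, SubscriberID}, {SIM, SubscriberID}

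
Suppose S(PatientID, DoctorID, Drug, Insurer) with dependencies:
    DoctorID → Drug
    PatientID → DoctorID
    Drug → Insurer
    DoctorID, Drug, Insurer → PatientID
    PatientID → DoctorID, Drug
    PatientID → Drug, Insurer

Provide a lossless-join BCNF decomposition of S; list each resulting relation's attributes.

Candidate keys of the original relation: {DoctorID}, {PatientID}.
Within {DoctorID, Drug, Insurer, PatientID}: {Drug}⁺ ∩ {DoctorID, Drug, Insurer, PatientID} = {Drug, Insurer}, not the whole set, so Drug → Insurer violates BCNF; decompose into {Drug, Insurer} and {DoctorID, Drug, PatientID}.
{Drug, Insurer} has no BCNF violation.
{DoctorID, Drug, PatientID} has no BCNF violation.

{DoctorID, Drug, PatientID}; {Drug, Insurer}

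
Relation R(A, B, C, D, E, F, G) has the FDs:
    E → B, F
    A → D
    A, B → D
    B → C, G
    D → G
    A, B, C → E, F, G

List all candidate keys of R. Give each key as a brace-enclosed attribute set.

{A, B}, {A, E}

No FD produces {A}, so it must be in every candidate key.
{A, B}⁺ = {A, B, C, D, E, F, G} — all of the relation — so {A, B} is a candidate key.
{A, E}⁺ = {A, B, C, D, E, F, G} — all of the relation — so {A, E} is a candidate key.
Any other superkey properly contains one of these, so there are no further candidate keys.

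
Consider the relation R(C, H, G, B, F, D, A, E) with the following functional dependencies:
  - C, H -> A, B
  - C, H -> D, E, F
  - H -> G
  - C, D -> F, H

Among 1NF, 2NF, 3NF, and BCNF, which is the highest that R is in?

1NF

Candidate keys: {C, D}, {C, H}. Prime attributes: {C, D, H}.
For H -> G we have {H}⁺ = {G, H}; {H} is not a superkey, so BCNF fails.
H -> G has non-prime {G} on the right and a non-superkey on the left, so 3NF fails.
Since {H} ⊂ {C, H} and {H}⁺ ⊇ {G} with {G} non-prime, there is a partial dependency; 2NF fails.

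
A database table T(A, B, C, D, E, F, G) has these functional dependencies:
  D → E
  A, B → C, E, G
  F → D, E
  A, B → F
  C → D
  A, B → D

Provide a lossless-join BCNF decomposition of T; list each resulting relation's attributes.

Candidate key of the original relation: {A, B}.
Within {A, B, C, D, E, F, G}: {D}⁺ ∩ {A, B, C, D, E, F, G} = {D, E}, not the whole set, so D → E violates BCNF; decompose into {D, E} and {A, B, C, D, F, G}.
{D, E} is in BCNF.
Within {A, B, C, D, F, G}: {F}⁺ ∩ {A, B, C, D, F, G} = {D, F}, not the whole set, so F → D violates BCNF; decompose into {D, F} and {A, B, C, F, G}.
{D, F} is in BCNF.
{A, B, C, F, G} is in BCNF.

{A, B, C, F, G}; {D, E}; {D, F}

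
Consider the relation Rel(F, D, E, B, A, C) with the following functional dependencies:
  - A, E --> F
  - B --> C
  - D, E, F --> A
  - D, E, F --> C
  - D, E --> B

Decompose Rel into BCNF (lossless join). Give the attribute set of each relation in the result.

Candidate keys of the original relation: {A, D, E}, {D, E, F}.
Within {A, B, C, D, E, F}: {A, E}⁺ ∩ {A, B, C, D, E, F} = {A, E, F}, not the whole set, so A, E --> F violates BCNF; decompose into {A, E, F} and {A, B, C, D, E}.
{A, E, F} is in BCNF.
Within {A, B, C, D, E}: {B}⁺ ∩ {A, B, C, D, E} = {B, C}, not the whole set, so B --> C violates BCNF; decompose into {B, C} and {A, B, D, E}.
{B, C} is in BCNF.
Within {A, B, D, E}: {D, E}⁺ ∩ {A, B, D, E} = {B, D, E}, not the whole set, so D, E --> B violates BCNF; decompose into {B, D, E} and {A, D, E}.
{B, D, E} is in BCNF.
{A, D, E} is in BCNF.

{A, D, E}; {A, E, F}; {B, C}; {B, D, E}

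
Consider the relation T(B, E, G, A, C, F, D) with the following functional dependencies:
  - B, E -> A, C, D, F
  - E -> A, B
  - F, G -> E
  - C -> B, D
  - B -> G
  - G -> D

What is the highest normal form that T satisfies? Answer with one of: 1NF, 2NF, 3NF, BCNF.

1NF

Candidate keys: {B, F}, {C, F}, {E}, {F, G}. Prime attributes: {B, C, E, F, G}.
C -> B, D breaks BCNF: {C}⁺ = {B, C, D, G}, so {C} is not a superkey.
C -> B, D determines the non-prime attribute {D} from a non-superkey — 3NF is violated.
The proper key subset {B} of {B, F} determines non-prime {D}, so the relation is not even in 2NF.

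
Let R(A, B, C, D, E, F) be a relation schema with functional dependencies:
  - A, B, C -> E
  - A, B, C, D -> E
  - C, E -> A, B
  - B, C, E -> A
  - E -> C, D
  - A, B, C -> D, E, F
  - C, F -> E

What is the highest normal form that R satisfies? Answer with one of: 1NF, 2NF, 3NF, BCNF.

BCNF

Candidate keys: {A, B, C}, {C, F}, {E}. Prime attributes: {A, B, C, E, F}.
The left-hand side of every FD is a superkey, so BCNF is satisfied.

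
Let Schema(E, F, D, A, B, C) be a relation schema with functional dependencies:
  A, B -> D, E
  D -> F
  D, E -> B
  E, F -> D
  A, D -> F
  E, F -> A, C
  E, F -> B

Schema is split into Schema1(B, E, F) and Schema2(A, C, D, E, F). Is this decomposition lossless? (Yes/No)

Common attributes: {E, F}; their closure is {A, B, C, D, E, F}.
Schema1 is contained in that closure, so Schema1 ∩ Schema2 -> Schema1 holds and the join is lossless.

Yes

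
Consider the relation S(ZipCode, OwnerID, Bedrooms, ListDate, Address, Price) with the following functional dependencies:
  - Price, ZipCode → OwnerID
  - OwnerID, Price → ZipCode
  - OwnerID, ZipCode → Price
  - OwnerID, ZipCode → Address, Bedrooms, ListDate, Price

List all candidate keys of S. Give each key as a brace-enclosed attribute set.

{OwnerID, Price}⁺ = {Address, Bedrooms, ListDate, OwnerID, Price, ZipCode}, which is every attribute, so {OwnerID, Price} is a candidate key.
{OwnerID, ZipCode}⁺ = {Address, Bedrooms, ListDate, OwnerID, Price, ZipCode}, which is every attribute, so {OwnerID, ZipCode} is a candidate key.
{Price, ZipCode}⁺ = {Address, Bedrooms, ListDate, OwnerID, Price, ZipCode}, which is every attribute, so {Price, ZipCode} is a candidate key.
These are minimal and exhaustive — every other superkey contains one of them.

{OwnerID, Price}, {OwnerID, ZipCode}, {Price, ZipCode}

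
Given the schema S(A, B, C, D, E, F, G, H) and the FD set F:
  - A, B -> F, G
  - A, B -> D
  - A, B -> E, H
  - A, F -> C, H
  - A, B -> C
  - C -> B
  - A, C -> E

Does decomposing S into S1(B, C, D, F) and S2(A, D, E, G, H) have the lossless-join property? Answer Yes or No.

No

Common attributes: {D}; their closure is {D}.
Neither S1 nor S2 is contained in that closure, so the decomposition is lossy.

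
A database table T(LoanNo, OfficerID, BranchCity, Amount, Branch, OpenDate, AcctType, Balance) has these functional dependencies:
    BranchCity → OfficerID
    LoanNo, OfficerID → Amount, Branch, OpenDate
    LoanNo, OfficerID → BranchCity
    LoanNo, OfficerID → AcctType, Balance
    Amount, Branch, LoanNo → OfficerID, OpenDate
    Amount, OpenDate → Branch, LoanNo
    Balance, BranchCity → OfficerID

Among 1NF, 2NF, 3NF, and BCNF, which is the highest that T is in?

3NF

Candidate keys: {Amount, Branch, LoanNo}, {Amount, OpenDate}, {BranchCity, LoanNo}, {LoanNo, OfficerID}. Prime attributes: {Amount, Branch, BranchCity, LoanNo, OfficerID, OpenDate}.
For BranchCity → OfficerID we have {BranchCity}⁺ = {BranchCity, OfficerID}; {BranchCity} is not a superkey, so BCNF fails.
Its right-hand attributes {OfficerID} are all prime, as are those of every other non-superkey FD — the relation is in 3NF.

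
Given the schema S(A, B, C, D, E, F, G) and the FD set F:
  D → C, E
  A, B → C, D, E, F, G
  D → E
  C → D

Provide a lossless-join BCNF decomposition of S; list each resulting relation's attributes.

{A, B, D, F, G}; {C, D, E}

Candidate key of the original relation: {A, B}.
In {A, B, C, D, E, F, G}, {D} is not a superkey ({D}⁺ restricted to this set is {C, D, E}), so split on D → C, E into {C, D, E} and {A, B, D, F, G}.
{C, D, E} has no BCNF violation.
{A, B, D, F, G} has no BCNF violation.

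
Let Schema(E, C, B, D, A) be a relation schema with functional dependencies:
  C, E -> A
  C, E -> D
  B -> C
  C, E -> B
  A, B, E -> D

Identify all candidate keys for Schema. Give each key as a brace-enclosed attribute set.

{E} never appears on the right of any FD, so every key must include it.
Closure of {B, E} is {A, B, C, D, E}, the whole schema; {B, E} is a candidate key.
Closure of {C, E} is {A, B, C, D, E}, the whole schema; {C, E} is a candidate key.
No proper subset of any of these is a key, and no other minimal superkey exists.

{B, E}, {C, E}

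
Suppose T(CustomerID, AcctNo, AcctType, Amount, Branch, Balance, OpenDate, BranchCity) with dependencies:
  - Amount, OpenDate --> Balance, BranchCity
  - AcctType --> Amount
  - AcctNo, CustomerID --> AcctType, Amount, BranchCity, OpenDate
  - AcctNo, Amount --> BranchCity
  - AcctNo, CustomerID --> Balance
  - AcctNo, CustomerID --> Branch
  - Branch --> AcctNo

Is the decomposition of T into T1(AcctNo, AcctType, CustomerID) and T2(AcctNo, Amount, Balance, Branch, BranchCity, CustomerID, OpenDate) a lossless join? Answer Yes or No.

Yes

T1 ∩ T2 = {AcctNo, CustomerID}; its closure under F is {AcctNo, AcctType, Amount, Balance, Branch, BranchCity, CustomerID, OpenDate}.
T1 is contained in that closure, so T1 ∩ T2 --> T1 holds and the join is lossless.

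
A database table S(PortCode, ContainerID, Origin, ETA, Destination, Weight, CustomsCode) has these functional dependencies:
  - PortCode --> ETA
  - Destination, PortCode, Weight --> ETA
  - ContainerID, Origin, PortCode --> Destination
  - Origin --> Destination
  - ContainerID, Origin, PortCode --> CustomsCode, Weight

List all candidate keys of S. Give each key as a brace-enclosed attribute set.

{ContainerID, Origin, PortCode}

{ContainerID, Origin, PortCode} never appear on the right of any FD, so every key must include all of them.
{ContainerID, Origin, PortCode}⁺ = {ContainerID, CustomsCode, Destination, ETA, Origin, PortCode, Weight} — all of the relation — so {ContainerID, Origin, PortCode} is a candidate key.
No smaller or unrelated set reaches every attribute, so there are no other keys.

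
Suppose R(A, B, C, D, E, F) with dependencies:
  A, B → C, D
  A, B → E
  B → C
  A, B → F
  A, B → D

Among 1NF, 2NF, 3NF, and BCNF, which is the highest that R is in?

1NF

Candidate key: {A, B}. Prime attributes: {A, B}.
For B → C we have {B}⁺ = {B, C}; {B} is not a superkey, so BCNF fails.
B → C has non-prime {C} on the right and a non-superkey on the left, so 3NF fails.
{B} is a proper subset of the key {A, B}, and {B}⁺ contains the non-prime attribute {C} — a partial dependency, so 2NF is violated.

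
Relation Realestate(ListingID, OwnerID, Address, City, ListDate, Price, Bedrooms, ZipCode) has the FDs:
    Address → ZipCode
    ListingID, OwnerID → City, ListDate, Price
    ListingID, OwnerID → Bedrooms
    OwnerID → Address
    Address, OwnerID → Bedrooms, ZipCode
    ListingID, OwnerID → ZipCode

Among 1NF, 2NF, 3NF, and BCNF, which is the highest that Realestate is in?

Candidate key: {ListingID, OwnerID}. Prime attributes: {ListingID, OwnerID}.
Address → ZipCode breaks BCNF: {Address}⁺ = {Address, ZipCode}, so {Address} is not a superkey.
Address → ZipCode determines the non-prime attribute {ZipCode} from a non-superkey — 3NF is violated.
Since {OwnerID} ⊂ {ListingID, OwnerID} and {OwnerID}⁺ ⊇ {Address, Bedrooms, ZipCode} with {Address, Bedrooms, ZipCode} non-prime, there is a partial dependency; 2NF fails.

1NF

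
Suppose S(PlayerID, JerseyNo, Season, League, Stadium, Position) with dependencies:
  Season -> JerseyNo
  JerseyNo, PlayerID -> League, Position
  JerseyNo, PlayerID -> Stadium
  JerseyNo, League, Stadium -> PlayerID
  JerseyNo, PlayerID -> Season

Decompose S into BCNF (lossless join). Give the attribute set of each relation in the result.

Candidate keys of the original relation: {JerseyNo, League, Stadium}, {JerseyNo, PlayerID}, {League, Season, Stadium}, {PlayerID, Season}.
Within {JerseyNo, League, PlayerID, Position, Season, Stadium}: {Season}⁺ ∩ {JerseyNo, League, PlayerID, Position, Season, Stadium} = {JerseyNo, Season}, not the whole set, so Season -> JerseyNo violates BCNF; decompose into {JerseyNo, Season} and {League, PlayerID, Position, Season, Stadium}.
{JerseyNo, Season} has no BCNF violation.
{League, PlayerID, Position, Season, Stadium} has no BCNF violation.

{JerseyNo, Season}; {League, PlayerID, Position, Season, Stadium}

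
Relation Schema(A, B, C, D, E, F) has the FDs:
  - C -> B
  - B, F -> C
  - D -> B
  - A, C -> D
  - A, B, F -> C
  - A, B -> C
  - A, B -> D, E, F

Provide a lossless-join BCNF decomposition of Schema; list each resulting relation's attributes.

{A, D, E, F}; {B, C}; {C, D, F}

Candidate keys of the original relation: {A, B}, {A, C}, {A, D}.
Within {A, B, C, D, E, F}: {C}⁺ ∩ {A, B, C, D, E, F} = {B, C}, not the whole set, so C -> B violates BCNF; decompose into {B, C} and {A, C, D, E, F}.
{B, C} is in BCNF.
Within {A, C, D, E, F}: {D, F}⁺ ∩ {A, C, D, E, F} = {C, D, F}, not the whole set, so D, F -> C violates BCNF; decompose into {C, D, F} and {A, D, E, F}.
{C, D, F} is in BCNF.
{A, D, E, F} is in BCNF.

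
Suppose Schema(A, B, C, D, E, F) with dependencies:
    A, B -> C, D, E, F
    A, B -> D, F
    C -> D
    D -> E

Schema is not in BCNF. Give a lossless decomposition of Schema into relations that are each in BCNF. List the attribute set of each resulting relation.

Candidate key of the original relation: {A, B}.
{A, B, C, D, E, F}: {C} determines {C, D, E} here but is not a superkey — split on C -> D, E, giving {C, D, E} and {A, B, C, F}.
{C, D, E}: {D} determines {D, E} here but is not a superkey — split on D -> E, giving {D, E} and {C, D}.
{D, E}: every determinant is a superkey — BCNF.
{C, D}: every determinant is a superkey — BCNF.
{A, B, C, F}: every determinant is a superkey — BCNF.

{A, B, C, F}; {C, D}; {D, E}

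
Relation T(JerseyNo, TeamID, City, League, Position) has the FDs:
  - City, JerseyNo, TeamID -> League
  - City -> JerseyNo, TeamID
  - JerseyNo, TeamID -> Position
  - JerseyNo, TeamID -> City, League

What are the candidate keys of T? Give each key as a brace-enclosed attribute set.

{City}, {JerseyNo, TeamID}

{City}⁺ = {City, JerseyNo, League, Position, TeamID}, which is every attribute, so {City} is a candidate key.
{JerseyNo, TeamID}⁺ = {City, JerseyNo, League, Position, TeamID}, which is every attribute, so {JerseyNo, TeamID} is a candidate key.
No proper subset of any of these is a key, and no other minimal superkey exists.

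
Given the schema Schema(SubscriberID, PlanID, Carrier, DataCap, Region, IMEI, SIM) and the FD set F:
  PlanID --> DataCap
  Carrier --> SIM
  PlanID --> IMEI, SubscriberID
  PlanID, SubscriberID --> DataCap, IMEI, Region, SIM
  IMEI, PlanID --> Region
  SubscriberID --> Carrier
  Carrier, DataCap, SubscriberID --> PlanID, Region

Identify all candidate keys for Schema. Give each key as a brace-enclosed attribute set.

Closure of {PlanID} is {Carrier, DataCap, IMEI, PlanID, Region, SIM, SubscriberID}, the whole schema; {PlanID} is a candidate key.
Closure of {DataCap, SubscriberID} is {Carrier, DataCap, IMEI, PlanID, Region, SIM, SubscriberID}, the whole schema; {DataCap, SubscriberID} is a candidate key.
These are minimal and exhaustive — every other superkey contains one of them.

{DataCap, SubscriberID}, {PlanID}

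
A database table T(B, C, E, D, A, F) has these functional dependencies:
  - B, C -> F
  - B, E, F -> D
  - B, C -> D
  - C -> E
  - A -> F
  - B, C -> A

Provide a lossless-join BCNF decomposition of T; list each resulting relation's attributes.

Candidate key of the original relation: {B, C}.
Within {A, B, C, D, E, F}: {B, E, F}⁺ ∩ {A, B, C, D, E, F} = {B, D, E, F}, not the whole set, so B, E, F -> D violates BCNF; decompose into {B, D, E, F} and {A, B, C, E, F}.
{B, D, E, F}: every determinant is a superkey — BCNF.
Within {A, B, C, E, F}: {C}⁺ ∩ {A, B, C, E, F} = {C, E}, not the whole set, so C -> E violates BCNF; decompose into {C, E} and {A, B, C, F}.
{C, E}: every determinant is a superkey — BCNF.
Within {A, B, C, F}: {A}⁺ ∩ {A, B, C, F} = {A, F}, not the whole set, so A -> F violates BCNF; decompose into {A, F} and {A, B, C}.
{A, F}: every determinant is a superkey — BCNF.
{A, B, C}: every determinant is a superkey — BCNF.

{A, B, C}; {A, F}; {B, D, E, F}; {C, E}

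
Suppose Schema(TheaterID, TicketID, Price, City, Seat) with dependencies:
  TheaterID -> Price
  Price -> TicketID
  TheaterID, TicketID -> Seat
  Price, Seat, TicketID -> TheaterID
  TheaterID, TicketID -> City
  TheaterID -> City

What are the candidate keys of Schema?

{TheaterID}⁺ = {City, Price, Seat, TheaterID, TicketID}, which is every attribute, so {TheaterID} is a candidate key.
{Price, Seat}⁺ = {City, Price, Seat, TheaterID, TicketID}, which is every attribute, so {Price, Seat} is a candidate key.
No proper subset of any of these is a key, and no other minimal superkey exists.

{Price, Seat}, {TheaterID}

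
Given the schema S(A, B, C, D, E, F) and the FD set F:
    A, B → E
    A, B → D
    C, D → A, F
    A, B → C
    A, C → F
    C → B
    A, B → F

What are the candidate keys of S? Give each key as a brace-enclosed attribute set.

{A, B}⁺ = {A, B, C, D, E, F}, which is every attribute, so {A, B} is a candidate key.
{A, C}⁺ = {A, B, C, D, E, F}, which is every attribute, so {A, C} is a candidate key.
{C, D}⁺ = {A, B, C, D, E, F}, which is every attribute, so {C, D} is a candidate key.
These are minimal and exhaustive — every other superkey contains one of them.

{A, B}, {A, C}, {C, D}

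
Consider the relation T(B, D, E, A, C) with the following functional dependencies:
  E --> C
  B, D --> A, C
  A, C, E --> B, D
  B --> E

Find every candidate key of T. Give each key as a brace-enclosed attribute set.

{A, B}, {A, E}, {B, D}

{A, B}⁺ = {A, B, C, D, E} — all of the relation — so {A, B} is a candidate key.
{A, E}⁺ = {A, B, C, D, E} — all of the relation — so {A, E} is a candidate key.
{B, D}⁺ = {A, B, C, D, E} — all of the relation — so {B, D} is a candidate key.
No proper subset of any of these is a key, and no other minimal superkey exists.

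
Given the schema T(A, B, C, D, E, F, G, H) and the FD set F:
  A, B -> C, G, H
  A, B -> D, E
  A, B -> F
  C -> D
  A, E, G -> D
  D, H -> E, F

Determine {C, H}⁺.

{C, D, E, F, H}

Start with {C, H}.
C -> D applies; add {D} → now {C, D, H}.
D, H -> E, F applies; add {E, F} → now {C, D, E, F, H}.
No further FD applies.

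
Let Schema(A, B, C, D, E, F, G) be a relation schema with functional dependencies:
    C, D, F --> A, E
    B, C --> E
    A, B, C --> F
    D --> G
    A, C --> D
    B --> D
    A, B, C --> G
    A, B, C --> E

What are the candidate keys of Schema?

No FD produces {B, C}, so they must be in every candidate key.
{A, B, C} is a candidate key since {A, B, C}⁺ = {A, B, C, D, E, F, G} covers every attribute.
{B, C, F} is a candidate key since {B, C, F}⁺ = {A, B, C, D, E, F, G} covers every attribute.
These are minimal and exhaustive — every other superkey contains one of them.

{A, B, C}, {B, C, F}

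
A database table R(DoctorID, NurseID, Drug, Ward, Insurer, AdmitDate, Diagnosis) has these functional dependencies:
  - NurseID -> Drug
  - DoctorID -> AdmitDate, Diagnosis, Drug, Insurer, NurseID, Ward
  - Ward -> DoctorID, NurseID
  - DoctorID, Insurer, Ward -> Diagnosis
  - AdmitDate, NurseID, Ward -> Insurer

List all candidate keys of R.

{DoctorID}, {Ward}

{DoctorID} is a candidate key since {DoctorID}⁺ = {AdmitDate, Diagnosis, DoctorID, Drug, Insurer, NurseID, Ward} covers every attribute.
{Ward} is a candidate key since {Ward}⁺ = {AdmitDate, Diagnosis, DoctorID, Drug, Insurer, NurseID, Ward} covers every attribute.
Any other superkey properly contains one of these, so there are no further candidate keys.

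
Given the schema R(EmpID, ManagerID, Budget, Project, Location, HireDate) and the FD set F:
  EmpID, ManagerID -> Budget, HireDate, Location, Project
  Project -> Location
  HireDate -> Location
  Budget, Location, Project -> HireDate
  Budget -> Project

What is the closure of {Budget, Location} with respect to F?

{Budget, HireDate, Location, Project}

Start with {Budget, Location}.
Budget -> Project applies; add {Project} → now {Budget, Location, Project}.
Budget, Location, Project -> HireDate applies; add {HireDate} → now {Budget, HireDate, Location, Project}.
No further FD applies.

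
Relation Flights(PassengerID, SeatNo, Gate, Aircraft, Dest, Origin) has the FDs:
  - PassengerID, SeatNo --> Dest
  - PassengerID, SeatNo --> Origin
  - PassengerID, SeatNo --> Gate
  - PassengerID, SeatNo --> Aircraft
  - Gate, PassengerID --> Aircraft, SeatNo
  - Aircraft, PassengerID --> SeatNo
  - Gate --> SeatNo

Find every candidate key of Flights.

No FD produces {PassengerID}, so it must be in every candidate key.
Closure of {Aircraft, PassengerID} is {Aircraft, Dest, Gate, Origin, PassengerID, SeatNo}, the whole schema; {Aircraft, PassengerID} is a candidate key.
Closure of {Gate, PassengerID} is {Aircraft, Dest, Gate, Origin, PassengerID, SeatNo}, the whole schema; {Gate, PassengerID} is a candidate key.
Closure of {PassengerID, SeatNo} is {Aircraft, Dest, Gate, Origin, PassengerID, SeatNo}, the whole schema; {PassengerID, SeatNo} is a candidate key.
Any other superkey properly contains one of these, so there are no further candidate keys.

{Aircraft, PassengerID}, {Gate, PassengerID}, {PassengerID, SeatNo}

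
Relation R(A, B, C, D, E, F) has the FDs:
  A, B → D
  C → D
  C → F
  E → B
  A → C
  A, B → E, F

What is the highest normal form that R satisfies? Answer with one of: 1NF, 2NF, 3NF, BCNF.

Candidate keys: {A, B}, {A, E}. Prime attributes: {A, B, E}.
For C → D we have {C}⁺ = {C, D, F}; {C} is not a superkey, so BCNF fails.
C → D determines the non-prime attribute {D} from a non-superkey — 3NF is violated.
{A} is a proper subset of the key {A, B}, and {A}⁺ contains the non-prime attributes {C, D, F} — a partial dependency, so 2NF is violated.

1NF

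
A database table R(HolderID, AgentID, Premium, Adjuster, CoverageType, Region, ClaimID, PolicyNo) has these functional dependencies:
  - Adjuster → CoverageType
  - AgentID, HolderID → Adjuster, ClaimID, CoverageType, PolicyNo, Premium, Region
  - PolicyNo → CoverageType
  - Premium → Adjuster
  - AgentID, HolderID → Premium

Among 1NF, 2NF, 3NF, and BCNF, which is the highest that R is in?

2NF

Candidate key: {AgentID, HolderID}. Prime attributes: {AgentID, HolderID}.
Adjuster → CoverageType breaks BCNF: {Adjuster}⁺ = {Adjuster, CoverageType}, so {Adjuster} is not a superkey.
Adjuster → CoverageType has non-prime {CoverageType} on the right and a non-superkey on the left, so 3NF fails.
No proper subset of a key has a non-prime attribute in its closure, so there is no partial dependency; 2NF holds.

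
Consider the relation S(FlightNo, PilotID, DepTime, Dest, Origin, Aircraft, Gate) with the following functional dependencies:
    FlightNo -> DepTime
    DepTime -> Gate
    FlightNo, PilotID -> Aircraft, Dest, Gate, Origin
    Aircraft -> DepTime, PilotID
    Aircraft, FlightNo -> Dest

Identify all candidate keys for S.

Attributes never on any right-hand side: {FlightNo} — every candidate key must contain it.
{Aircraft, FlightNo} is a candidate key since {Aircraft, FlightNo}⁺ = {Aircraft, DepTime, Dest, FlightNo, Gate, Origin, PilotID} covers every attribute.
{FlightNo, PilotID} is a candidate key since {FlightNo, PilotID}⁺ = {Aircraft, DepTime, Dest, FlightNo, Gate, Origin, PilotID} covers every attribute.
Any other superkey properly contains one of these, so there are no further candidate keys.

{Aircraft, FlightNo}, {FlightNo, PilotID}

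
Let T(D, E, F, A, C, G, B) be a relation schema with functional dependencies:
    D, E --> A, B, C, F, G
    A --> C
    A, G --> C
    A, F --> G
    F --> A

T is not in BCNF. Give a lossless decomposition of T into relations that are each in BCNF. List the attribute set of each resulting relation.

{A, C}; {A, F, G}; {B, D, E, F}

Candidate key of the original relation: {D, E}.
{A, B, C, D, E, F, G}: {A} determines {A, C} here but is not a superkey — split on A --> C, giving {A, C} and {A, B, D, E, F, G}.
{A, C} has no BCNF violation.
{A, B, D, E, F, G}: {A, F} determines {A, F, G} here but is not a superkey — split on A, F --> G, giving {A, F, G} and {A, B, D, E, F}.
{A, F, G} has no BCNF violation.
{A, B, D, E, F}: {F} determines {A, F} here but is not a superkey — split on F --> A, giving {A, F} and {B, D, E, F}.
{A, F} has no BCNF violation.
{B, D, E, F} has no BCNF violation.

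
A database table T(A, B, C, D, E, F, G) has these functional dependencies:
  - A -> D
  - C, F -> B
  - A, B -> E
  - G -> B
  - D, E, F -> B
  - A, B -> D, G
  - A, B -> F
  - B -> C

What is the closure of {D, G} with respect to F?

{B, C, D, G}

Start with {D, G}.
G -> B applies; add {B} → now {B, D, G}.
B -> C applies; add {C} → now {B, C, D, G}.
No further FD applies.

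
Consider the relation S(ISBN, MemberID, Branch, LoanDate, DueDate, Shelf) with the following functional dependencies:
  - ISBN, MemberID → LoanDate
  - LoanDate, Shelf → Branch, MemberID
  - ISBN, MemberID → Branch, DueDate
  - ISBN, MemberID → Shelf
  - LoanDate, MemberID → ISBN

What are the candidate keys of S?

{ISBN, MemberID}⁺ = {Branch, DueDate, ISBN, LoanDate, MemberID, Shelf} — all of the relation — so {ISBN, MemberID} is a candidate key.
{LoanDate, MemberID}⁺ = {Branch, DueDate, ISBN, LoanDate, MemberID, Shelf} — all of the relation — so {LoanDate, MemberID} is a candidate key.
{LoanDate, Shelf}⁺ = {Branch, DueDate, ISBN, LoanDate, MemberID, Shelf} — all of the relation — so {LoanDate, Shelf} is a candidate key.
No proper subset of any of these is a key, and no other minimal superkey exists.

{ISBN, MemberID}, {LoanDate, MemberID}, {LoanDate, Shelf}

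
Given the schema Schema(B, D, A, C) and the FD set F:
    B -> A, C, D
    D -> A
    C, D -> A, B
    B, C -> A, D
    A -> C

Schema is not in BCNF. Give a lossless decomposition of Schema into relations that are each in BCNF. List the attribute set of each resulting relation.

{A, B, D}; {A, C}

Candidate keys of the original relation: {B}, {D}.
In {A, B, C, D}, {A} is not a superkey ({A}⁺ restricted to this set is {A, C}), so split on A -> C into {A, C} and {A, B, D}.
{A, C}: every determinant is a superkey — BCNF.
{A, B, D}: every determinant is a superkey — BCNF.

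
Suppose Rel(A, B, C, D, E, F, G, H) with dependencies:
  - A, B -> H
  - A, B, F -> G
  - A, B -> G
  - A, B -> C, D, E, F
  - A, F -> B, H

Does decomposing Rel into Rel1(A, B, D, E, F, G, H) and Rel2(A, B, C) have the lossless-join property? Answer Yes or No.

Yes

Common attributes: {A, B}; their closure is {A, B, C, D, E, F, G, H}.
Since Rel1 ⊆ {A, B, C, D, E, F, G, H}, the intersection is a superkey of Rel1; the decomposition is lossless.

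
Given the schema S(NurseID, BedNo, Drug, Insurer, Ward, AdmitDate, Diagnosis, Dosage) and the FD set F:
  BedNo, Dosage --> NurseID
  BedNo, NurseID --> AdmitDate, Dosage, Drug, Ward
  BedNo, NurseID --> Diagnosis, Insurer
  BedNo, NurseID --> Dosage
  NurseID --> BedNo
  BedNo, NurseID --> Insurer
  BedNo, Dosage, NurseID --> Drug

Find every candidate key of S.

{BedNo, Dosage}, {NurseID}

Closure of {NurseID} is {AdmitDate, BedNo, Diagnosis, Dosage, Drug, Insurer, NurseID, Ward}, the whole schema; {NurseID} is a candidate key.
Closure of {BedNo, Dosage} is {AdmitDate, BedNo, Diagnosis, Dosage, Drug, Insurer, NurseID, Ward}, the whole schema; {BedNo, Dosage} is a candidate key.
Any other superkey properly contains one of these, so there are no further candidate keys.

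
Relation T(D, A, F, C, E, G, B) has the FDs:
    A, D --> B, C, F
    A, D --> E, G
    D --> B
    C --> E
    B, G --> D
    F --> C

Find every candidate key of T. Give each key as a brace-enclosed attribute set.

{A} never appears on the right of any FD, so every key must include it.
{A, D}⁺ = {A, B, C, D, E, F, G} — all of the relation — so {A, D} is a candidate key.
{A, B, G}⁺ = {A, B, C, D, E, F, G} — all of the relation — so {A, B, G} is a candidate key.
Any other superkey properly contains one of these, so there are no further candidate keys.

{A, B, G}, {A, D}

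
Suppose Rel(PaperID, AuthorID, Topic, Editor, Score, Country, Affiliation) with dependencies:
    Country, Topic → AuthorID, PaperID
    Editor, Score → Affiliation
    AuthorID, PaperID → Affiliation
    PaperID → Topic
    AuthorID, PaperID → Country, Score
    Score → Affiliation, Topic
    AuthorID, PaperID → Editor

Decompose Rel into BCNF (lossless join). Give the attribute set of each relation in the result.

Candidate keys of the original relation: {AuthorID, PaperID}, {Country, PaperID}, {Country, Score}, {Country, Topic}.
Within {Affiliation, AuthorID, Country, Editor, PaperID, Score, Topic}: {Editor, Score}⁺ ∩ {Affiliation, AuthorID, Country, Editor, PaperID, Score, Topic} = {Affiliation, Editor, Score, Topic}, not the whole set, so Editor, Score → Affiliation, Topic violates BCNF; decompose into {Affiliation, Editor, Score, Topic} and {AuthorID, Country, Editor, PaperID, Score}.
Within {Affiliation, Editor, Score, Topic}: {Score}⁺ ∩ {Affiliation, Editor, Score, Topic} = {Affiliation, Score, Topic}, not the whole set, so Score → Affiliation, Topic violates BCNF; decompose into {Affiliation, Score, Topic} and {Editor, Score}.
{Affiliation, Score, Topic}: every determinant is a superkey — BCNF.
{Editor, Score}: every determinant is a superkey — BCNF.
{AuthorID, Country, Editor, PaperID, Score}: every determinant is a superkey — BCNF.

{Affiliation, Score, Topic}; {AuthorID, Country, Editor, PaperID, Score}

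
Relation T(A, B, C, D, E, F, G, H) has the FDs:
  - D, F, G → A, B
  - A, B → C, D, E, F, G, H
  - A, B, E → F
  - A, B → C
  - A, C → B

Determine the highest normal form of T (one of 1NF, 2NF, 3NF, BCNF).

Candidate keys: {A, B}, {A, C}, {D, F, G}. Prime attributes: {A, B, C, D, F, G}.
Every FD has a superkey on the left, so the relation is in BCNF.

BCNF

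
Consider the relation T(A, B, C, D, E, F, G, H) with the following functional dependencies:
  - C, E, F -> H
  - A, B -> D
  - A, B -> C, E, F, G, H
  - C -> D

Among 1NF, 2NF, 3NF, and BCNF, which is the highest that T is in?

Candidate key: {A, B}. Prime attributes: {A, B}.
C, E, F -> H: {C, E, F}⁺ = {C, D, E, F, H}, which is not all of the attributes, so the left side is not a superkey — BCNF is violated.
C, E, F -> H has non-prime {H} on the right and a non-superkey on the left, so 3NF fails.
No non-prime attribute depends on a proper subset of any candidate key, so 2NF holds.

2NF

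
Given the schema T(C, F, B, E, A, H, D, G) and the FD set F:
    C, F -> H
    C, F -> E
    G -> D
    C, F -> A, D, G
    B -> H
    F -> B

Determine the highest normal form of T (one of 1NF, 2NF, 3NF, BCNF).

1NF

Candidate key: {C, F}. Prime attributes: {C, F}.
For G -> D we have {G}⁺ = {D, G}; {G} is not a superkey, so BCNF fails.
Because {D} is non-prime and the left side of G -> D is not a superkey, the relation is not in 3NF.
Since {F} ⊂ {C, F} and {F}⁺ ⊇ {B, H} with {B, H} non-prime, there is a partial dependency; 2NF fails.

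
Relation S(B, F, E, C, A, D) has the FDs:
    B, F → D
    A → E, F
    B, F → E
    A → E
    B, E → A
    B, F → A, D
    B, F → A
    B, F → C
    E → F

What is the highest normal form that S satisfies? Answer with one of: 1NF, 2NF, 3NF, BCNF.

Candidate keys: {A, B}, {B, E}, {B, F}. Prime attributes: {A, B, E, F}.
A → E, F breaks BCNF: {A}⁺ = {A, E, F}, so {A} is not a superkey.
Its right-hand attributes {E, F} are all prime, as are those of every other non-superkey FD — the relation is in 3NF.

3NF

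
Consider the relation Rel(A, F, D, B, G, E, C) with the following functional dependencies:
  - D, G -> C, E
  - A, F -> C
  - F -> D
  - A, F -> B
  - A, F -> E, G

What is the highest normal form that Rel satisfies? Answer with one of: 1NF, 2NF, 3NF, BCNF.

1NF

Candidate key: {A, F}. Prime attributes: {A, F}.
For D, G -> C, E we have {D, G}⁺ = {C, D, E, G}; {D, G} is not a superkey, so BCNF fails.
D, G -> C, E has non-prime {C, E} on the right and a non-superkey on the left, so 3NF fails.
The proper key subset {F} of {A, F} determines non-prime {D}, so the relation is not even in 2NF.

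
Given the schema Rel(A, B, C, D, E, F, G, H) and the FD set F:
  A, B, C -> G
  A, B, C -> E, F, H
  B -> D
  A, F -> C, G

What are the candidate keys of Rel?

Attributes never on any right-hand side: {A, B} — every candidate key must contain all of them.
{A, B, C} is a candidate key since {A, B, C}⁺ = {A, B, C, D, E, F, G, H} covers every attribute.
{A, B, F} is a candidate key since {A, B, F}⁺ = {A, B, C, D, E, F, G, H} covers every attribute.
These are minimal and exhaustive — every other superkey contains one of them.

{A, B, C}, {A, B, F}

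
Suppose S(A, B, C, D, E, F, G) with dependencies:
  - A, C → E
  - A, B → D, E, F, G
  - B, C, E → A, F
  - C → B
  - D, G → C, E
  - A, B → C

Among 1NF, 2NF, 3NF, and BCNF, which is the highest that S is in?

Candidate keys: {A, B}, {A, C}, {C, E}, {D, G}. Prime attributes: {A, B, C, D, E, G}.
C → B breaks BCNF: {C}⁺ = {B, C}, so {C} is not a superkey.
But every attribute on its right side ({B}) is prime, and the same holds for every other non-superkey FD, so 3NF still holds.

3NF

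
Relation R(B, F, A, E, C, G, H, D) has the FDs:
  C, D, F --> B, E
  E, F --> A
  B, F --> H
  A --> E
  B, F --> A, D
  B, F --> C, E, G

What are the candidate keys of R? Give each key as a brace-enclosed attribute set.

No FD produces {F}, so it must be in every candidate key.
{B, F}⁺ = {A, B, C, D, E, F, G, H}, which is every attribute, so {B, F} is a candidate key.
{C, D, F}⁺ = {A, B, C, D, E, F, G, H}, which is every attribute, so {C, D, F} is a candidate key.
These are minimal and exhaustive — every other superkey contains one of them.

{B, F}, {C, D, F}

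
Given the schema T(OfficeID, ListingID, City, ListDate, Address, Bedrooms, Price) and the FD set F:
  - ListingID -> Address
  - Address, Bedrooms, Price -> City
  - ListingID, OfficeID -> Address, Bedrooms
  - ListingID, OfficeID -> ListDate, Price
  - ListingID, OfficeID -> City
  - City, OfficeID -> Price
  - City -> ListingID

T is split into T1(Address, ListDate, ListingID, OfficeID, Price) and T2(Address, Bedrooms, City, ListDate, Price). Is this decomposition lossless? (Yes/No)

No

T1 ∩ T2 = {Address, ListDate, Price}; its closure under F is {Address, ListDate, Price}.
Neither T1 nor T2 is contained in that closure, so the decomposition is lossy.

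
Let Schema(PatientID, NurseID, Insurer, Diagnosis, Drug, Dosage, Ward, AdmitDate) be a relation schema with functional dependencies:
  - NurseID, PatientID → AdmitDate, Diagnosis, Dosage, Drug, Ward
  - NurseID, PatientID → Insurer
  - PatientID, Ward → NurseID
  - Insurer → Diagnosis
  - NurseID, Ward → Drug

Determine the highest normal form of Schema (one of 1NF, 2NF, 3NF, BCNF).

Candidate keys: {NurseID, PatientID}, {PatientID, Ward}. Prime attributes: {NurseID, PatientID, Ward}.
For Insurer → Diagnosis we have {Insurer}⁺ = {Diagnosis, Insurer}; {Insurer} is not a superkey, so BCNF fails.
Insurer → Diagnosis has non-prime {Diagnosis} on the right and a non-superkey on the left, so 3NF fails.
No non-prime attribute depends on a proper subset of any candidate key, so 2NF holds.

2NF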